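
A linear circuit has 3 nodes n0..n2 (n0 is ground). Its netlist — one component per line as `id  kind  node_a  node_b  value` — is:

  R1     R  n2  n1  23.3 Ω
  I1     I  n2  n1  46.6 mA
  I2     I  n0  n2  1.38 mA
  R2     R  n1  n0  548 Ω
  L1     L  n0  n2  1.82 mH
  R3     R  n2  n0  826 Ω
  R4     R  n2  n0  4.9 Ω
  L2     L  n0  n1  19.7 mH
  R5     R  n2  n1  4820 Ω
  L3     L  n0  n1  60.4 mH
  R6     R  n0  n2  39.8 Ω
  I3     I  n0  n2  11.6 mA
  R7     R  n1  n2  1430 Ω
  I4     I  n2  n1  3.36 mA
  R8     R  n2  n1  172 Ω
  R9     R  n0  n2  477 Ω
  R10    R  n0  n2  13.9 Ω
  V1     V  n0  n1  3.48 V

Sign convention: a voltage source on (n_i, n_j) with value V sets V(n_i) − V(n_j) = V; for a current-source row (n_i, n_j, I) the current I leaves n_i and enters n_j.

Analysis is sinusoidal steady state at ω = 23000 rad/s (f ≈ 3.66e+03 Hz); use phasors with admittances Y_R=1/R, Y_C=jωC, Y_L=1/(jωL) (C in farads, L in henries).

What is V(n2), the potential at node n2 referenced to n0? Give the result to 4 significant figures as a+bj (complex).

MNA unknowns: 2 node voltages V₁..V_2 plus 1 source current (V1)
R1: Y=0.04292+0.000j on G[2,1]
I1: z[2]−=0.0466, z[1]+=0.0466
I2: z[0]−=0.00138, z[2]+=0.00138
R2: Y=0.001825+0.000j on G[1,0]
L1: Y=0.000-0.02389j on G[0,2]
R3: Y=0.001211+0.000j on G[2,0]
R4: Y=0.2041+0.000j on G[2,0]
L2: Y=0.000-0.002207j on G[0,1]
R5: Y=0.0002075+0.000j on G[2,1]
L3: Y=0.000-0.0007198j on G[0,1]
R6: Y=0.02513+0.000j on G[0,2]
I3: z[0]−=0.0116, z[2]+=0.0116
R7: Y=0.0006993+0.000j on G[1,2]
I4: z[2]−=0.00336, z[1]+=0.00336
R8: Y=0.005814+0.000j on G[2,1]
R9: Y=0.002096+0.000j on G[0,2]
R10: Y=0.07194+0.000j on G[0,2]
V1: row V0−V1=3.48, i_V1 at 0,1
solve → V1=-3.480+0.000j, V2=-0.5896-0.03978j
aux → i_V1=-0.1998+0.01216j

-0.5896-0.03978j V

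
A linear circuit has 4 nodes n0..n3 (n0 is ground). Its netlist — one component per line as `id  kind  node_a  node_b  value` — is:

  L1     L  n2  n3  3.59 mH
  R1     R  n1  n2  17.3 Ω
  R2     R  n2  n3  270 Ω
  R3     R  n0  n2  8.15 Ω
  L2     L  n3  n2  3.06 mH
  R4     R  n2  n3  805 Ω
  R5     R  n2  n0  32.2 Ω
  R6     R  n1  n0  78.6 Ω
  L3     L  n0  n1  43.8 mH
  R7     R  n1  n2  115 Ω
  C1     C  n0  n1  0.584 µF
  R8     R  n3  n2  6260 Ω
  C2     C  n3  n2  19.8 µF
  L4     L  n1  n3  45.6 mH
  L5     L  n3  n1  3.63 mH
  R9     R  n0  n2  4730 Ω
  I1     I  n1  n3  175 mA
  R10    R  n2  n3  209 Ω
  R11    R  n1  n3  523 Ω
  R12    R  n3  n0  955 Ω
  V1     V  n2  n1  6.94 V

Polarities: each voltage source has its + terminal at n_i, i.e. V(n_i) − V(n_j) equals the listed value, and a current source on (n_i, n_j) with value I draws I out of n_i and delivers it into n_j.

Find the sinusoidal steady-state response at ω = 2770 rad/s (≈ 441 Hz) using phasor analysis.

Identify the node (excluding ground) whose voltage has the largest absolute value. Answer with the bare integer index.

1

Apply KCL at each of the 3 non-ground nodes and solve the resulting linear system.
Node n1: branches {R1, R6, L3, R7, C1, L4, L5, I1, R11, V1} → V_1 = -6.387-0.2567j
Node n2: branches {L1, R1, R2, R3, L2, R4, R5, R7, R8, C2, R9, R10, V1} → V_2 = 0.5535-0.2567j
Node n3: branches {L1, R2, L2, R4, R8, C2, L4, L5, I1, R10, R11, R12} → V_3 = -2.162+0.4665j
Source currents: i(V1)=-0.4552+0.4912j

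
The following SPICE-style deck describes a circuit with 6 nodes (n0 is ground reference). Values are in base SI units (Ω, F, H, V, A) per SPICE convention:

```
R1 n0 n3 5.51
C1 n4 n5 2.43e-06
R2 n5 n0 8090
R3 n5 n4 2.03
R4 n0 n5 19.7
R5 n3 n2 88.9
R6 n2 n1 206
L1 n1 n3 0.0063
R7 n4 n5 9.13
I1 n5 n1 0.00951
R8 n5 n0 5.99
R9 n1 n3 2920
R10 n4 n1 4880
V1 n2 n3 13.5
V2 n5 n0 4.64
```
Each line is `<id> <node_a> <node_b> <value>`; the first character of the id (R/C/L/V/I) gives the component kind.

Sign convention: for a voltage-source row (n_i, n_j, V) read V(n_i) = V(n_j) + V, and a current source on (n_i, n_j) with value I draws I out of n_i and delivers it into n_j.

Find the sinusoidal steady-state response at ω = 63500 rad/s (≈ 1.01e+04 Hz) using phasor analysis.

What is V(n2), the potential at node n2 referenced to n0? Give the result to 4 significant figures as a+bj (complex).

MNA unknowns: 5 node voltages V₁..V_5 plus 2 source currents (V1, V2)
R1: Y=0.1815+0.000j on G[0,3]
C1: Y=0.000+0.1543j on G[4,5]
R2: Y=0.0001236+0.000j on G[5,0]
R3: Y=0.4926+0.000j on G[5,4]
R4: Y=0.05076+0.000j on G[0,5]
R5: Y=0.01125+0.000j on G[3,2]
R6: Y=0.004854+0.000j on G[2,1]
L1: Y=0.000-0.002500j on G[1,3]
R7: Y=0.1095+0.000j on G[4,5]
I1: z[5]−=0.00951, z[1]+=0.00951
R8: Y=0.1669+0.000j on G[5,0]
R9: Y=0.0003425+0.000j on G[1,3]
R10: Y=0.0002049+0.000j on G[4,1]
V1: row V2−V3=13.5, i_V1 at 2,3
V2: row V5−V0=4.64, i_V2 at 5,0
solve → V1=11.63+5.356j, V2=13.54-0.006046j, V3=0.04451-0.006046j, V4=4.643+0.001138j, V5=4.640+0.000j
aux → i_V1=-0.1611+0.02603j, i_V2=-1.019+0.001097j

13.54-0.006046j V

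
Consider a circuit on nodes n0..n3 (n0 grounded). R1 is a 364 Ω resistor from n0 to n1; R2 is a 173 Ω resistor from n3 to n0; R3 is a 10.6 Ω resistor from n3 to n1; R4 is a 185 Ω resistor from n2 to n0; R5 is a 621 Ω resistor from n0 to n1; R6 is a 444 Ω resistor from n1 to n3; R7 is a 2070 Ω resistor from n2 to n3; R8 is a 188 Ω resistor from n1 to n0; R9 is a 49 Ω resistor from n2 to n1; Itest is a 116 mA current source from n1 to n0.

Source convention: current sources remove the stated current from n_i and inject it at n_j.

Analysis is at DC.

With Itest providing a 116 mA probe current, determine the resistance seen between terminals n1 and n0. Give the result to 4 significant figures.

R_eq = 51.51 Ω

MNA unknowns: 3 node voltages V₁..V_3
R1: Y=0.002747 on G[0,1]
R2: Y=0.005780 on G[3,0]
R3: Y=0.09434 on G[3,1]
R4: Y=0.005405 on G[2,0]
R5: Y=0.001610 on G[0,1]
R6: Y=0.002252 on G[1,3]
R7: Y=0.0004831 on G[2,3]
R8: Y=0.005319 on G[1,0]
R9: Y=0.02041 on G[2,1]
Itest: z[1]−=0.116, z[0]+=0.116
solve → V1=-5.975, V2=-4.740, V3=-5.633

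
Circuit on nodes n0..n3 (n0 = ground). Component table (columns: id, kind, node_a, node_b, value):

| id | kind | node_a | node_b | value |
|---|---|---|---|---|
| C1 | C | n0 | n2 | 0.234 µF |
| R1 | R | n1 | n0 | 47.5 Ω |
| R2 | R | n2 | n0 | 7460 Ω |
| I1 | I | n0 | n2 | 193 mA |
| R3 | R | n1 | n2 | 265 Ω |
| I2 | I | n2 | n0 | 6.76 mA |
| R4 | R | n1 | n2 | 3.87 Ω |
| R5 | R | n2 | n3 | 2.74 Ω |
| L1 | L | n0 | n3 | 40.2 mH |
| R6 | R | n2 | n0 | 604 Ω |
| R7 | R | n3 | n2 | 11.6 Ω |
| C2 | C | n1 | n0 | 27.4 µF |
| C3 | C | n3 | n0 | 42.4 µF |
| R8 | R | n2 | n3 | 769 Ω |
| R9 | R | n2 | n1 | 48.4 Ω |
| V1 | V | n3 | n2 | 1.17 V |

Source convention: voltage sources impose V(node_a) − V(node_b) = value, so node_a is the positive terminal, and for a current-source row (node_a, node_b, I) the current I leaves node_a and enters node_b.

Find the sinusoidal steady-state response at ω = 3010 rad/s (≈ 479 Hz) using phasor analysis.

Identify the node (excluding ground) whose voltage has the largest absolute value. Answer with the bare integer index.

3

Apply KCL at each of the 3 non-ground nodes and solve the resulting linear system.
Node n1: branches {R1, R3, R4, C2, R9} → V_1 = -0.7063-0.8384j
Node n2: branches {C1, R2, I1, R3, I2, R4, R5, R6, R7, R8, R9, V1} → V_2 = -0.5144-1.107j
Node n3: branches {R5, L1, R7, C3, R8, V1} → V_3 = 0.6556-1.107j
Source currents: i(V1)=-0.6615-0.07825j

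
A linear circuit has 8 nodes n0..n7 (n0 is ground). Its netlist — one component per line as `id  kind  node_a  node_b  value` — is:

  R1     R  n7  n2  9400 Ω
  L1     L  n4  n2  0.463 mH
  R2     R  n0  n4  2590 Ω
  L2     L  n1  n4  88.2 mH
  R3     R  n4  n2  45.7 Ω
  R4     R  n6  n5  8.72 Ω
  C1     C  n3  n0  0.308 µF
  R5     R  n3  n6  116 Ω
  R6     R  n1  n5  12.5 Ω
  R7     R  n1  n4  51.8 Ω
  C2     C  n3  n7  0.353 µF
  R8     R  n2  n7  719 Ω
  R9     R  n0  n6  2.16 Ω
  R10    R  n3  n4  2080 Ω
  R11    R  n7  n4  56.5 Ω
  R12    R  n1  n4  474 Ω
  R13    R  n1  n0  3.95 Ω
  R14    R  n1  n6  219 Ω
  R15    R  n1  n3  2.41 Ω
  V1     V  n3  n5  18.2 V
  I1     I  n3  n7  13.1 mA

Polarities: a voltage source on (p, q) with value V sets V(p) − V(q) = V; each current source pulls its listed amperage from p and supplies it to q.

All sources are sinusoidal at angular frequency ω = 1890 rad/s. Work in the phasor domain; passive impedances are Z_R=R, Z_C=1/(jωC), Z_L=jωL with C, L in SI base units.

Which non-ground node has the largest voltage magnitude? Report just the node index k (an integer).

5

MNA unknowns: 7 node voltages V₁..V_7 plus 1 source current (V1)
R1: Y=0.0001064+0.000j on G[7,2]
L1: Y=0.000-1.143j on G[4,2]
R2: Y=0.0003861+0.000j on G[0,4]
L2: Y=0.000-0.005999j on G[1,4]
R3: Y=0.02188+0.000j on G[4,2]
R4: Y=0.1147+0.000j on G[6,5]
C1: Y=0.000+0.0005821j on G[3,0]
R5: Y=0.008621+0.000j on G[3,6]
R6: Y=0.08000+0.000j on G[1,5]
R7: Y=0.01931+0.000j on G[1,4]
C2: Y=0.000+0.0006672j on G[3,7]
R8: Y=0.001391+0.000j on G[2,7]
R9: Y=0.4630+0.000j on G[0,6]
R10: Y=0.0004808+0.000j on G[3,4]
R11: Y=0.01770+0.000j on G[7,4]
R12: Y=0.002110+0.000j on G[1,4]
R13: Y=0.2532+0.000j on G[1,0]
R14: Y=0.004566+0.000j on G[1,6]
R15: Y=0.4149+0.000j on G[1,3]
V1: row V3−V5=18.2, i_V1 at 3,5
I1: z[3]−=0.0131, z[7]+=0.0131
solve → V1=3.346-0.01082j, V2=3.919+0.2464j, V3=8.020-0.02055j, V4=3.920+0.2454j, V5=-10.18-0.02055j, V6=-1.833-0.004372j, V7=4.615+0.3638j
aux → i_V1=-2.039-0.002634j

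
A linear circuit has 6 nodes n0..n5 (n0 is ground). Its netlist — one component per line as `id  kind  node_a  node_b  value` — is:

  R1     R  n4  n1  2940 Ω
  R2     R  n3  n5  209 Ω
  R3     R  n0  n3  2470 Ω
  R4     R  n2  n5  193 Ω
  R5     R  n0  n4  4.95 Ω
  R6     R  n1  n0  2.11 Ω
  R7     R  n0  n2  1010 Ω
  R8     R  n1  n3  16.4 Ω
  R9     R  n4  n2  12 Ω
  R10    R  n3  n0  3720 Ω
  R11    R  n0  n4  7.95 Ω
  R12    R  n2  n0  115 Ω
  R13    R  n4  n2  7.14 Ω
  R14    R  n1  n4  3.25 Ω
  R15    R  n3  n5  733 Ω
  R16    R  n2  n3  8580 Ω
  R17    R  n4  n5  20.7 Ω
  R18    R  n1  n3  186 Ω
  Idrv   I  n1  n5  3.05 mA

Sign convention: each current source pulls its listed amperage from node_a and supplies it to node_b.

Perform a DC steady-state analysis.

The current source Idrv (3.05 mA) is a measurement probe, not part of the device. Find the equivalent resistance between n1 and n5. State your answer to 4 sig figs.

R_eq = 18.54 Ω

Element admittances at DC:
  Y(R1) = 0.0003401 S between n4,n1
  Y(R2) = 0.004785 S between n3,n5
  Y(R3) = 0.0004049 S between n0,n3
  Y(R4) = 0.005181 S between n2,n5
  Y(R5) = 0.2020 S between n0,n4
  Y(R6) = 0.4739 S between n1,n0
  Y(R7) = 0.0009901 S between n0,n2
  Y(R8) = 0.06098 S between n1,n3
  Y(R9) = 0.08333 S between n4,n2
  Y(R10) = 0.0002688 S between n3,n0
  Y(R11) = 0.1258 S between n0,n4
  Y(R12) = 0.008696 S between n2,n0
  Y(R13) = 0.1401 S between n4,n2
  Y(R14) = 0.3077 S between n1,n4
  Y(R15) = 0.001364 S between n3,n5
  Y(R16) = 0.0001166 S between n2,n3
  Y(R17) = 0.04831 S between n4,n5
  Y(R18) = 0.005376 S between n1,n3
  Idrv: injects 0.00305 A into n5 (from n1)
Assemble and solve the 5×5 MNA system:
  V(n1)=-0.002259  V(n2)=0.004123  V(n3)=0.002517  V(n4)=0.003139  V(n5)=0.05430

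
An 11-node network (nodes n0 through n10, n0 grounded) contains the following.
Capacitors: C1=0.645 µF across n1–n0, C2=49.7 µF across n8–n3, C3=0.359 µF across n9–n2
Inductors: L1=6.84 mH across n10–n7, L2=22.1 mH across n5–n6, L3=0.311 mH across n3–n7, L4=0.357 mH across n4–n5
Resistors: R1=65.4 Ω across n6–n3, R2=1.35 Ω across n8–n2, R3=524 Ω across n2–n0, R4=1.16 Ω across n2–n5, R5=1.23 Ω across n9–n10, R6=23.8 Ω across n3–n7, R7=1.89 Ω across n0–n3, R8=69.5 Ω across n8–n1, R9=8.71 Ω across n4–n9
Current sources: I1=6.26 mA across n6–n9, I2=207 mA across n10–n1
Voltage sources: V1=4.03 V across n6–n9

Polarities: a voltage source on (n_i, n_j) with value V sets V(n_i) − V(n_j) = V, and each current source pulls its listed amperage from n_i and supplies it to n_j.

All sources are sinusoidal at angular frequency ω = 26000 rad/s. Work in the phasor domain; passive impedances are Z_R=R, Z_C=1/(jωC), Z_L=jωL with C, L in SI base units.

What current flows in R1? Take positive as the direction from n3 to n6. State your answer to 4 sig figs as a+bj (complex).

-0.01669+0.02539j A

MNA unknowns: 10 node voltages V₁..V_10 plus 1 source current (V1)
C1: Y=0.000+0.01677j on G[1,0]
C2: Y=0.000+1.292j on G[8,3]
L1: Y=0.000-0.005623j on G[10,7]
R1: Y=0.01529+0.000j on G[6,3]
R2: Y=0.7407+0.000j on G[8,2]
L2: Y=0.000-0.001740j on G[5,6]
R3: Y=0.001908+0.000j on G[2,0]
R4: Y=0.8621+0.000j on G[2,5]
I1: z[6]−=0.00626, z[9]+=0.00626
R5: Y=0.8130+0.000j on G[9,10]
L3: Y=0.000-0.1237j on G[3,7]
C3: Y=0.000+0.009334j on G[9,2]
I2: z[10]−=0.207, z[1]+=0.207
R6: Y=0.04202+0.000j on G[3,7]
R7: Y=0.5291+0.000j on G[0,3]
R8: Y=0.01439+0.000j on G[8,1]
R9: Y=0.1148+0.000j on G[4,9]
L4: Y=0.000-0.1077j on G[4,5]
V1: row V6−V9=4.03, i_V1 at 6,9
solve → V1=5.931-7.005j, V2=-0.5783-0.08049j, V3=-0.2199-0.1877j, V4=-1.175-2.157j, V5=-0.8461-0.04290j, V6=0.8717-1.848j, V7=-0.3666-0.2132j, V8=-0.2904-0.09194j, V9=-3.158-1.848j, V10=-3.401-1.869j
aux → i_V1=-0.01981+0.02838j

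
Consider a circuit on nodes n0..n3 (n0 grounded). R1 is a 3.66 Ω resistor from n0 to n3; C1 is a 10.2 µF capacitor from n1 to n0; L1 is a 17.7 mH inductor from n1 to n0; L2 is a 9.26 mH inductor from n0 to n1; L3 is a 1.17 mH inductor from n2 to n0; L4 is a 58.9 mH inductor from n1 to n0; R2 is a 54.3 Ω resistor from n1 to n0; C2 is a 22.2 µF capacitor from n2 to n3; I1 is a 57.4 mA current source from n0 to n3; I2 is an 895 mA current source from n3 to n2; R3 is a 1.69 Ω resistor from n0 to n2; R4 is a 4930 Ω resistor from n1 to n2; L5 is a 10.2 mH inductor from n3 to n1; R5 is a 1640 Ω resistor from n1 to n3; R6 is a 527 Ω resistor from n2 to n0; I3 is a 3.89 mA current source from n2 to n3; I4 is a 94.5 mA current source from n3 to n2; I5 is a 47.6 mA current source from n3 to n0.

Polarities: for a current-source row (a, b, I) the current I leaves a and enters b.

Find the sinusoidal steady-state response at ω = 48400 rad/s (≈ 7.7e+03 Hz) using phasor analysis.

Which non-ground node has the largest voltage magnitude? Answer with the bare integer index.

Element admittances at ω=48400 rad/s:
  Y(R1) = 0.2732+0.000j S between n0,n3
  Y(C1) = 0.000+0.4937j S between n1,n0
  Y(L1) = 0.000-0.001167j S between n1,n0
  Y(L2) = 0.000-0.002231j S between n0,n1
  Y(L3) = 0.000-0.01766j S between n2,n0
  Y(L4) = 0.000-0.0003508j S between n1,n0
  Y(R2) = 0.01842+0.000j S between n1,n0
  Y(C2) = 0.000+1.074j S between n2,n3
  I1: injects 0.0574 A into n3 (from n0)
  I2: injects 0.895 A into n2 (from n3)
  Y(R3) = 0.5917+0.000j S between n0,n2
  Y(R4) = 0.0002028+0.000j S between n1,n2
  Y(L5) = 0.000-0.002026j S between n3,n1
  Y(R5) = 0.0006098+0.000j S between n1,n3
  Y(R6) = 0.001898+0.000j S between n2,n0
  I3: injects 0.00389 A into n3 (from n2)
  I4: injects 0.0945 A into n2 (from n3)
  I5: injects 0.0476 A into n0 (from n3)
Assemble and solve the 3×3 MNA system:
  V(n1)=0.001114-0.002392j  V(n2)=0.06447-0.2786j  V(n3)=-0.09056+0.6076j

3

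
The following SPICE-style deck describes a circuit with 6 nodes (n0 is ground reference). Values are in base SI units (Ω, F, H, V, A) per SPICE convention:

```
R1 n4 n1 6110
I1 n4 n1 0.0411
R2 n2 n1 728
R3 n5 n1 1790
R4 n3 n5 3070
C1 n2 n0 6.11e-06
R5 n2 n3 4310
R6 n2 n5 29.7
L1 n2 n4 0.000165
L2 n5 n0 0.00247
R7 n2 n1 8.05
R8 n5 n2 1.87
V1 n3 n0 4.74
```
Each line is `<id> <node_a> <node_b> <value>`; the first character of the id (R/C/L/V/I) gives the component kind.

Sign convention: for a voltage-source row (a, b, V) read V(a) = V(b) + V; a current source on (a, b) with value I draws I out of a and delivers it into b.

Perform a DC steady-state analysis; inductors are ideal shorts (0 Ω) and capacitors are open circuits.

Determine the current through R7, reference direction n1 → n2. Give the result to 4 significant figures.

MNA unknowns: 5 node voltages V₁..V_5 plus 3 source currents (L1, L2, V1)
R1: Y=0.0001637 on G[4,1]
I1: z[4]−=0.0411, z[1]+=0.0411
R2: Y=0.001374 on G[2,1]
R3: Y=0.0005587 on G[5,1]
R4: Y=0.0003257 on G[3,5]
C1: Y=0.000 on G[2,0]
R5: Y=0.0002320 on G[2,3]
R6: Y=0.03367 on G[2,5]
L1: row V2−V4=0, i_L1 at 2,4
L2: row V5−V0=0, i_L2 at 5,0
R7: Y=0.1242 on G[2,1]
R8: Y=0.5348 on G[5,2]
V1: row V3−V0=4.74, i_V1 at 3,0
solve → V1=0.3270, V2=0.001613, V3=4.740, V4=0.001613, V5=0.000
aux → i_L1=0.04105, i_L2=0.002643, i_V1=-0.002643

0.04042 A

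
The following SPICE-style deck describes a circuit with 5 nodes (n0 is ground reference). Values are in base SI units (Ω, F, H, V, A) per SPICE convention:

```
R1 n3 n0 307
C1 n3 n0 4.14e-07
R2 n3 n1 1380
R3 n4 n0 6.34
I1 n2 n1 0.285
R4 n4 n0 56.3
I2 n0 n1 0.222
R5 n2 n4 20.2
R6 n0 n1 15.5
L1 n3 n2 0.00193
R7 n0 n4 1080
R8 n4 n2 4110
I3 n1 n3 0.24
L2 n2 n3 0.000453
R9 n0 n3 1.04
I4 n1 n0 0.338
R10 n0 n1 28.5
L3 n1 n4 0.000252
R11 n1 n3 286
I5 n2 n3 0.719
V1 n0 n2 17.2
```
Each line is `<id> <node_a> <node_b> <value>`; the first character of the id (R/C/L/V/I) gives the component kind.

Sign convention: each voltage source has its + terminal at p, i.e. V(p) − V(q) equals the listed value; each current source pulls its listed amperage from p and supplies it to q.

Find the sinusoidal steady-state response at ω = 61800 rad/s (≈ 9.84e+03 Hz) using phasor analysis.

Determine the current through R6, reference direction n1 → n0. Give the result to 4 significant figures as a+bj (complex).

Element admittances at ω=61800 rad/s:
  Y(R1) = 0.003257+0.000j S between n3,n0
  Y(C1) = 0.000+0.02559j S between n3,n0
  Y(R2) = 0.0007246+0.000j S between n3,n1
  Y(R3) = 0.1577+0.000j S between n4,n0
  I1: injects 0.285 A into n1 (from n2)
  Y(R4) = 0.01776+0.000j S between n4,n0
  I2: injects 0.222 A into n1 (from n0)
  Y(R5) = 0.04950+0.000j S between n2,n4
  Y(R6) = 0.06452+0.000j S between n0,n1
  Y(L1) = 0.000-0.008384j S between n3,n2
  Y(R7) = 0.0009259+0.000j S between n0,n4
  Y(R8) = 0.0002433+0.000j S between n4,n2
  I3: injects 0.24 A into n3 (from n1)
  Y(L2) = 0.000-0.03572j S between n2,n3
  Y(R9) = 0.9615+0.000j S between n0,n3
  I4: injects 0.338 A into n0 (from n1)
  Y(R10) = 0.03509+0.000j S between n0,n1
  Y(L3) = 0.000-0.06421j S between n1,n4
  Y(R11) = 0.003497+0.000j S between n1,n3
  I5: injects 0.719 A into n3 (from n2)
  V1: constraint V(n0)−V(n2) = 17.2
Assemble and solve the 5×5 MNA system:
  V(n1)=-1.621+1.093j  V(n2)=-17.20+0.000j  V(n3)=0.9672+0.8061j  V(n4)=-3.335-0.4866j
  i(V1)=0.2787+0.8255j

-0.1046+0.07050j A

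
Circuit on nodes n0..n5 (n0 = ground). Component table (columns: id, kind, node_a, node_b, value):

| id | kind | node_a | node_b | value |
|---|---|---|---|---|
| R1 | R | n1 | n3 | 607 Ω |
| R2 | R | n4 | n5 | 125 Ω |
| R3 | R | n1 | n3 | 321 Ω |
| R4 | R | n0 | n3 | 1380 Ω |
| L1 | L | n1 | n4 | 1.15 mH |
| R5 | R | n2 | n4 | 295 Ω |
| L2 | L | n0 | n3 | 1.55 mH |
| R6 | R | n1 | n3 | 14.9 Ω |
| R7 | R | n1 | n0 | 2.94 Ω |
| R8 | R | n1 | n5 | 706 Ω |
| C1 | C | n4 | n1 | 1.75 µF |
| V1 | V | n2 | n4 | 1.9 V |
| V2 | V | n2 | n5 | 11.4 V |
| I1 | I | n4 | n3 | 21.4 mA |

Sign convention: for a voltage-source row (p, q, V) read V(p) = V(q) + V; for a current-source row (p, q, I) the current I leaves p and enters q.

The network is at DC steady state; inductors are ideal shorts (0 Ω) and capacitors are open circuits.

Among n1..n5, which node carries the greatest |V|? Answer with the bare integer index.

5

Apply KCL at each of the 5 non-ground nodes and solve the resulting linear system.
Node n1: branches {R1, R3, L1, R6, R7, R8, C1} → V_1 = -0.05194
Node n2: branches {R5, V1, V2} → V_2 = 1.848
Node n3: branches {R1, R3, R4, L2, R6, I1} → V_3 = 0.000
Node n4: branches {R2, L1, R5, C1, V1, I1} → V_4 = -0.05194
Node n5: branches {R2, R8, V2} → V_5 = -9.552
Source currents: i(L1)=0.007944, i(L2)=-0.01767, i(V1)=0.08302, i(V2)=-0.08946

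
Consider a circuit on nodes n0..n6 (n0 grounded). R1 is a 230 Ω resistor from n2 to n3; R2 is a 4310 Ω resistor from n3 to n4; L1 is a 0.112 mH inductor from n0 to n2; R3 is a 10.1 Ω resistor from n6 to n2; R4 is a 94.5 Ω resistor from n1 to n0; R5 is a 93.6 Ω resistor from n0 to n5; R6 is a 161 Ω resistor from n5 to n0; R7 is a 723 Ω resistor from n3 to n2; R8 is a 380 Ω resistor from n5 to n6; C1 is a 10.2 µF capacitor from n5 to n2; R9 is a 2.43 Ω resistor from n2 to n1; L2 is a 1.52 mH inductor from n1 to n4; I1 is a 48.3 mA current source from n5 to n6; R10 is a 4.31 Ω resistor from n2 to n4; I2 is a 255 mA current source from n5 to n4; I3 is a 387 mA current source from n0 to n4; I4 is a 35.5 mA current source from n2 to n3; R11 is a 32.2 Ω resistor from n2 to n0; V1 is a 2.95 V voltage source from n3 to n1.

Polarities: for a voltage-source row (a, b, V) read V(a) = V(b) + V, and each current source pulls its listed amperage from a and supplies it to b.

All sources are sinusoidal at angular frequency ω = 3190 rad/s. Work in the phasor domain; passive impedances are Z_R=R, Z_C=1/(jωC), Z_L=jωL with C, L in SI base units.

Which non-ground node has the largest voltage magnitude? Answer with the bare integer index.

5

Element admittances at ω=3190 rad/s:
  Y(R1) = 0.004348+0.000j S between n2,n3
  Y(R2) = 0.0002320+0.000j S between n3,n4
  Y(L1) = 0.000-2.799j S between n0,n2
  Y(R3) = 0.09901+0.000j S between n6,n2
  Y(R4) = 0.01058+0.000j S between n1,n0
  Y(R5) = 0.01068+0.000j S between n0,n5
  Y(R6) = 0.006211+0.000j S between n5,n0
  Y(R7) = 0.001383+0.000j S between n3,n2
  Y(R8) = 0.002632+0.000j S between n5,n6
  Y(C1) = 0.000+0.03254j S between n5,n2
  Y(R9) = 0.4115+0.000j S between n2,n1
  Y(L2) = 0.000-0.2062j S between n1,n4
  I1: injects 0.0483 A into n6 (from n5)
  Y(R10) = 0.2320+0.000j S between n2,n4
  I2: injects 0.255 A into n4 (from n5)
  I3: injects 0.387 A into n4 (from n0)
  I4: injects 0.0355 A into n3 (from n2)
  Y(R11) = 0.03106+0.000j S between n2,n0
  V1: constraint V(n3)−V(n1) = 2.95
Assemble and solve the 7×7 MNA system:
  V(n1)=0.7104-0.2995j  V(n2)=0.04276+0.1600j  V(n3)=3.660-0.2995j  V(n4)=1.657+0.9999j  V(n5)=-4.117+6.977j  V(n6)=0.4103+0.3365j
  i(V1)=0.01430+0.002935j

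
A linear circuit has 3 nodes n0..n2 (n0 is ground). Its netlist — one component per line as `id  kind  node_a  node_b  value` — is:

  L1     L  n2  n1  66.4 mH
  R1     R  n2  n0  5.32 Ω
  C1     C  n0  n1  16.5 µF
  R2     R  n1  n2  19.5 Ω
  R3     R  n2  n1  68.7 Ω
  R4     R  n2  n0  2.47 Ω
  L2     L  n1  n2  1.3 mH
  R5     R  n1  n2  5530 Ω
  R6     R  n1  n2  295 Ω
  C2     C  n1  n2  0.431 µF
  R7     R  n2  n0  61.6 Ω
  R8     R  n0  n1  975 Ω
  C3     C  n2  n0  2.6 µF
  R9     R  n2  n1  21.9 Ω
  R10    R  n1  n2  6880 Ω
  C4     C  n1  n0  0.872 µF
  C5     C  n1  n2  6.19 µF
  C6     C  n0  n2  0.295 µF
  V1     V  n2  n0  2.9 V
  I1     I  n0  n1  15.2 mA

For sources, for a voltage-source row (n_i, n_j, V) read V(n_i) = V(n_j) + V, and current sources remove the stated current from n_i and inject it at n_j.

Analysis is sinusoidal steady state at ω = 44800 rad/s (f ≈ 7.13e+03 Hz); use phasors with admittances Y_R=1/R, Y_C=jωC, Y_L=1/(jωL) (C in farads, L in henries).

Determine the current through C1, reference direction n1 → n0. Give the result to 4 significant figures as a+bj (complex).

0.1798+0.5856j A

Element admittances at ω=44800 rad/s:
  Y(L1) = 0.000-0.0003362j S between n2,n1
  Y(R1) = 0.1880+0.000j S between n2,n0
  Y(C1) = 0.000+0.7392j S between n0,n1
  Y(R2) = 0.05128+0.000j S between n1,n2
  Y(R3) = 0.01456+0.000j S between n2,n1
  Y(R4) = 0.4049+0.000j S between n2,n0
  Y(L2) = 0.000-0.01717j S between n1,n2
  Y(R5) = 0.0001808+0.000j S between n1,n2
  Y(R6) = 0.003390+0.000j S between n1,n2
  Y(C2) = 0.000+0.01931j S between n1,n2
  Y(R7) = 0.01623+0.000j S between n2,n0
  Y(R8) = 0.001026+0.000j S between n0,n1
  Y(C3) = 0.000+0.1165j S between n2,n0
  Y(R9) = 0.04566+0.000j S between n2,n1
  Y(R10) = 0.0001453+0.000j S between n1,n2
  Y(C4) = 0.000+0.03907j S between n1,n0
  Y(C5) = 0.000+0.2773j S between n1,n2
  Y(C6) = 0.000+0.01322j S between n0,n2
  V1: constraint V(n2)−V(n0) = 2.9
  I1: injects 0.0152 A into n1 (from n0)
Assemble and solve the 3×3 MNA system:
  V(n1)=0.7923-0.2433j  V(n2)=2.900+0.000j
  i(V1)=-1.941-0.9925j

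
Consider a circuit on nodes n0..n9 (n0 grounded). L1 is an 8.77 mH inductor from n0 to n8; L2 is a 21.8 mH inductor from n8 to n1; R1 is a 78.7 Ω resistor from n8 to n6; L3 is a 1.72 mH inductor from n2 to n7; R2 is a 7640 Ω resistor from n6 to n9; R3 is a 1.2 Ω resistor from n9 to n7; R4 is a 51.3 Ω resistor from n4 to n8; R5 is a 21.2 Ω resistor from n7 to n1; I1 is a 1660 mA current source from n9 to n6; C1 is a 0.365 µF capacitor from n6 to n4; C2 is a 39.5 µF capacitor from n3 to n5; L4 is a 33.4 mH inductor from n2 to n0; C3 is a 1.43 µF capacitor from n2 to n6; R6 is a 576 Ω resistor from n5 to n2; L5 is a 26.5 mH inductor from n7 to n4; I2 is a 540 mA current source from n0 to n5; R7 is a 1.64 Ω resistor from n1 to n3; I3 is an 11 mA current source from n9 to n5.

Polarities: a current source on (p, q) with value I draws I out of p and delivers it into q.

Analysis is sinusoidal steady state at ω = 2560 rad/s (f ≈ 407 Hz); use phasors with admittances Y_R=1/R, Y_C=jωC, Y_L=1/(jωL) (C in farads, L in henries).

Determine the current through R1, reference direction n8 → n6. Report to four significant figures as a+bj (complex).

Apply KCL at each of the 9 non-ground nodes and solve the resulting linear system.
Node n1: branches {L2, R5, R7} → V_1 = -2.386-10.19j
Node n2: branches {L3, L4, C3, R6} → V_2 = -23.42-6.280j
Node n3: branches {C2, R7} → V_3 = -1.545-10.17j
Node n4: branches {R4, C1, L5} → V_4 = -15.58+25.47j
Node n5: branches {C2, R6, I2, I3} → V_5 = -1.391-15.24j
Node n6: branches {R1, R2, I1, C1, C3} → V_6 = 121.6-37.77j
Node n7: branches {L3, R3, R5, L5} → V_7 = -22.36-7.279j
Node n8: branches {L1, L2, R1, R4} → V_8 = 6.150+13.77j
Node n9: branches {R2, R3, I1, I3} → V_9 = -24.34-7.284j

-1.467+0.6549j A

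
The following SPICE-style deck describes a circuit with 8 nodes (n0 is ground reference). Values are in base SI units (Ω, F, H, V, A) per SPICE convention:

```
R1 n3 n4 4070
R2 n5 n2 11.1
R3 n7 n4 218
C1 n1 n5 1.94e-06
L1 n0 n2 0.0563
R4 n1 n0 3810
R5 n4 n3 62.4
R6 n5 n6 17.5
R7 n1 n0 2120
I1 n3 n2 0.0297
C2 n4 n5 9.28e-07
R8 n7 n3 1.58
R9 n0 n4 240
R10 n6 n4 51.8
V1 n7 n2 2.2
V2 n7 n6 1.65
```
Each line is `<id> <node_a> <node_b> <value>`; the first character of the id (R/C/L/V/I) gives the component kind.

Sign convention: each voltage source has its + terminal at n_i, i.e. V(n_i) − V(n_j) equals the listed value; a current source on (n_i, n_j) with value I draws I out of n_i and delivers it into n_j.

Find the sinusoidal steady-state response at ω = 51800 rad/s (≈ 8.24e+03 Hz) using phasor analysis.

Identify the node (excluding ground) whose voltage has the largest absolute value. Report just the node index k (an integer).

Apply KCL at each of the 7 non-ground nodes and solve the resulting linear system.
Node n1: branches {C1, R4, R7} → V_1 = -0.3225+0.3962j
Node n2: branches {R2, L1, I1, V1} → V_2 = -0.7066+0.2853j
Node n3: branches {R1, R5, I1, R8} → V_3 = 1.411+0.2750j
Node n4: branches {R1, R3, R5, C2, R9, R10} → V_4 = 0.03334-0.1280j
Node n5: branches {R2, C1, R6, C2} → V_5 = -0.3196+0.3986j
Node n6: branches {R6, R10, V2} → V_6 = -0.1566+0.2853j
Node n7: branches {R3, R8, V1, V2} → V_7 = 1.493+0.2853j
Source currents: i(V1)=-0.06447-0.009960j, i(V2)=0.005650+0.001508j

7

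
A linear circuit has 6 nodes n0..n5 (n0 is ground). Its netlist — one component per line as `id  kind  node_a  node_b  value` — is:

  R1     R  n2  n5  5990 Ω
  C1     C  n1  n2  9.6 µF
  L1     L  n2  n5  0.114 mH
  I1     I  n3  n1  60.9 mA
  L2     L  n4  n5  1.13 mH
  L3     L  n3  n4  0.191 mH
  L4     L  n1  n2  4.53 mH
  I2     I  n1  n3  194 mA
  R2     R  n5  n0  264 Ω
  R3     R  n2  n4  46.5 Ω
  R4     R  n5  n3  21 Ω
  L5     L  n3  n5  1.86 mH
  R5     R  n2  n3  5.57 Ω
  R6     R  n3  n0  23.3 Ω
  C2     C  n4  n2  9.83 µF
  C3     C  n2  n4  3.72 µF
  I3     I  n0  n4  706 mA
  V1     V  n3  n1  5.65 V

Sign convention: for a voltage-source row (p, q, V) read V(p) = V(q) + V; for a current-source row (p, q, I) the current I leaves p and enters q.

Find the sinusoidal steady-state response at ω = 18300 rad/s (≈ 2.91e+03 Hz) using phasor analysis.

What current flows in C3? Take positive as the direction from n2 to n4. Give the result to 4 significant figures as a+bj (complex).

0.1623-0.3365j A

Apply KCL at each of the 5 non-ground nodes and solve the resulting linear system.
Node n1: branches {C1, I1, L4, I2, V1} → V_1 = 9.513-0.1195j
Node n2: branches {R1, C1, L1, L4, R3, R5, C2, C3} → V_2 = 13.95+1.270j
Node n3: branches {I1, L3, I2, R4, L5, R5, R6, V1} → V_3 = 15.16-0.1195j
Node n4: branches {L2, L3, R3, C2, C3, I3} → V_4 = 18.90+3.654j
Node n5: branches {R1, L1, L2, R2, R4, L5} → V_5 = 14.58+1.354j
Source currents: i(V1)=0.3605-0.7266j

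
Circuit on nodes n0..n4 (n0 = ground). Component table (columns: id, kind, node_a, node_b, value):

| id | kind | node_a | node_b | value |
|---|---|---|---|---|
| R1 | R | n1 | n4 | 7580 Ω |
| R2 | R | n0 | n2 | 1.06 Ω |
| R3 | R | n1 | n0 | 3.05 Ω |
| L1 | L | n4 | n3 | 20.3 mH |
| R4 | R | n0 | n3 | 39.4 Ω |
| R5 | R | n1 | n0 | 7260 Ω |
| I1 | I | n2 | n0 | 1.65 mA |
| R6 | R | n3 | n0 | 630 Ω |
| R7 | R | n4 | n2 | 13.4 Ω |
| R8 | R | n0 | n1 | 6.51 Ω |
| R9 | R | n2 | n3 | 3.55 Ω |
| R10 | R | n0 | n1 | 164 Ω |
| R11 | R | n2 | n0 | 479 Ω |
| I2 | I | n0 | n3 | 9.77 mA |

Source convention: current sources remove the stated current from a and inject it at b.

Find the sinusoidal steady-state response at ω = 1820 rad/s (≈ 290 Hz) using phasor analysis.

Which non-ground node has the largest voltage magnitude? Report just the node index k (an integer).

3

Element admittances at ω=1820 rad/s:
  Y(R1) = 0.0001319+0.000j S between n1,n4
  Y(R2) = 0.9434+0.000j S between n0,n2
  Y(R3) = 0.3279+0.000j S between n1,n0
  Y(L1) = 0.000-0.02707j S between n4,n3
  Y(R4) = 0.02538+0.000j S between n0,n3
  Y(R5) = 0.0001377+0.000j S between n1,n0
  I1: injects 0.00165 A into n0 (from n2)
  Y(R6) = 0.001587+0.000j S between n3,n0
  Y(R7) = 0.07463+0.000j S between n4,n2
  Y(R8) = 0.1536+0.000j S between n0,n1
  Y(R9) = 0.2817+0.000j S between n2,n3
  Y(R10) = 0.006098+0.000j S between n0,n1
  Y(R11) = 0.002088+0.000j S between n2,n0
  I2: injects 0.00977 A into n3 (from n0)
Assemble and solve the 4×4 MNA system:
  V(n1)=3.165e-06-2.542e-06j  V(n2)=0.007517-6.159e-05j  V(n3)=0.03750+0.002205j  V(n4)=0.01171-0.009399j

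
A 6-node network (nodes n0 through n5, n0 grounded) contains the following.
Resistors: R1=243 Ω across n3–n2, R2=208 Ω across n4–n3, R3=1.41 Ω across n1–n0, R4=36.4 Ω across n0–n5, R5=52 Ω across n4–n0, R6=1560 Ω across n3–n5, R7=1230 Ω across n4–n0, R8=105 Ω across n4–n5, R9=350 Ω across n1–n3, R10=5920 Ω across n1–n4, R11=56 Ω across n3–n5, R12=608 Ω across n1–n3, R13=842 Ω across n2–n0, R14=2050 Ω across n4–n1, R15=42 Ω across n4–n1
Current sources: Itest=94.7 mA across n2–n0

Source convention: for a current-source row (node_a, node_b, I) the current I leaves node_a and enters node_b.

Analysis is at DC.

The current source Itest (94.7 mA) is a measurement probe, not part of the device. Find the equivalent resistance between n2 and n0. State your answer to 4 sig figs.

Element admittances at DC:
  Y(R1) = 0.004115 S between n3,n2
  Y(R2) = 0.004808 S between n4,n3
  Y(R3) = 0.7092 S between n1,n0
  Y(R4) = 0.02747 S between n0,n5
  Y(R5) = 0.01923 S between n4,n0
  Y(R6) = 0.0006410 S between n3,n5
  Y(R7) = 0.0008130 S between n4,n0
  Y(R8) = 0.009524 S between n4,n5
  Y(R9) = 0.002857 S between n1,n3
  Y(R10) = 0.0001689 S between n1,n4
  Y(R11) = 0.01786 S between n3,n5
  Y(R12) = 0.001645 S between n1,n3
  Y(R13) = 0.001188 S between n2,n0
  Y(R14) = 0.0004878 S between n4,n1
  Y(R15) = 0.02381 S between n4,n1
  Itest: injects 0.0947 A into n0 (from n2)
Assemble and solve the 5×5 MNA system:
  V(n1)=-0.03742  V(n2)=-20.53  V(n3)=-3.440  V(n4)=-0.4960  V(n5)=-1.232

R_eq = 216.8 Ω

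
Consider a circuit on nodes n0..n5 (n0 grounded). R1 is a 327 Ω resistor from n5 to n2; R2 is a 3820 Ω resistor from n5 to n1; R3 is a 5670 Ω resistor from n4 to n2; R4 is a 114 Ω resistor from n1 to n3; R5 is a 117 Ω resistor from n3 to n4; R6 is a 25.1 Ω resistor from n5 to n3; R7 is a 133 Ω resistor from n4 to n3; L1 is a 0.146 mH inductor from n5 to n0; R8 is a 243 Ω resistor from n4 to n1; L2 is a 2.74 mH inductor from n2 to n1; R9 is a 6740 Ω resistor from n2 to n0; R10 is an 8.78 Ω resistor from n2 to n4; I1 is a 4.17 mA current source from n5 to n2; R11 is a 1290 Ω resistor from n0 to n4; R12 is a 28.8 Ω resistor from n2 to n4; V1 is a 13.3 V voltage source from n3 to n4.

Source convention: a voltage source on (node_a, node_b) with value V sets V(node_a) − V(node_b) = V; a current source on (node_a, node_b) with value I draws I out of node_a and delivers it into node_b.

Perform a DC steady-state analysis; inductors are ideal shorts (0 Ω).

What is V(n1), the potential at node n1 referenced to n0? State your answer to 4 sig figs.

-11.02 V

Element admittances at DC:
  Y(R1) = 0.003058 S between n5,n2
  Y(R2) = 0.0002618 S between n5,n1
  Y(R3) = 0.0001764 S between n4,n2
  Y(R4) = 0.008772 S between n1,n3
  Y(R5) = 0.008547 S between n3,n4
  Y(R6) = 0.03984 S between n5,n3
  Y(R7) = 0.007519 S between n4,n3
  L1: short n5↔n0 (DC inductor)
  Y(R8) = 0.004115 S between n4,n1
  L2: short n2↔n1 (DC inductor)
  Y(R9) = 0.0001484 S between n2,n0
  Y(R10) = 0.1139 S between n2,n4
  I1: injects 0.00417 A into n2 (from n5)
  Y(R11) = 0.0007752 S between n0,n4
  Y(R12) = 0.03472 S between n2,n4
  V1: constraint V(n3)−V(n4) = 13.3
Assemble and solve the 8×8 MNA system:
  V(n1)=-11.02  V(n2)=-11.02  V(n3)=1.297  V(n4)=-12.00  V(n5)=0.000
  i(L1)=0.01094  i(L2)=-0.1069  i(V1)=-0.3734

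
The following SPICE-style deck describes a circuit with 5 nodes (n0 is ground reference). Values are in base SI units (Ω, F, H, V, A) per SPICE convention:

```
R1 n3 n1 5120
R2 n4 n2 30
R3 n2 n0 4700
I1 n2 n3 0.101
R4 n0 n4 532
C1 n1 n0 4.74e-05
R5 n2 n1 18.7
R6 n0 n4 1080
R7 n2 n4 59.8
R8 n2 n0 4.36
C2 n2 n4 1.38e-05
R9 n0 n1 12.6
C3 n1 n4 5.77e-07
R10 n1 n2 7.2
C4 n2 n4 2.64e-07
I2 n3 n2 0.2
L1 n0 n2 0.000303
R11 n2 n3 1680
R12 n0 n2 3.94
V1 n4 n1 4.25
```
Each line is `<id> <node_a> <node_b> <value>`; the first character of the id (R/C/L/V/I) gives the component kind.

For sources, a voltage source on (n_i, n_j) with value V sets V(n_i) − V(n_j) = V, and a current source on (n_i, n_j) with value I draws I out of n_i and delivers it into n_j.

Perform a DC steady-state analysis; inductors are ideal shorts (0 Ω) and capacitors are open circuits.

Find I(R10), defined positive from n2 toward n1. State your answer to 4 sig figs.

0.1065 A

Element admittances at DC:
  Y(R1) = 0.0001953 S between n3,n1
  Y(R2) = 0.03333 S between n4,n2
  Y(R3) = 0.0002128 S between n2,n0
  I1: injects 0.101 A into n3 (from n2)
  Y(R4) = 0.001880 S between n0,n4
  Y(C1) = 0.000 S between n1,n0
  Y(R5) = 0.05348 S between n2,n1
  Y(R6) = 0.0009259 S between n0,n4
  Y(R7) = 0.01672 S between n2,n4
  Y(R8) = 0.2294 S between n2,n0
  Y(C2) = 0.000 S between n2,n4
  Y(R9) = 0.07937 S between n0,n1
  Y(C3) = 0.000 S between n1,n4
  Y(R10) = 0.1389 S between n1,n2
  Y(C4) = 0.000 S between n2,n4
  I2: injects 0.2 A into n2 (from n3)
  L1: short n0↔n2 (DC inductor)
  Y(R11) = 0.0005952 S between n2,n3
  Y(R12) = 0.2538 S between n0,n2
  V1: constraint V(n4)−V(n1) = 4.25
Assemble and solve the 6×6 MNA system:
  V(n1)=-0.7671  V(n2)=0.000  V(n3)=-125.4  V(n4)=3.483
  i(L1)=-0.05111  i(V1)=-0.1841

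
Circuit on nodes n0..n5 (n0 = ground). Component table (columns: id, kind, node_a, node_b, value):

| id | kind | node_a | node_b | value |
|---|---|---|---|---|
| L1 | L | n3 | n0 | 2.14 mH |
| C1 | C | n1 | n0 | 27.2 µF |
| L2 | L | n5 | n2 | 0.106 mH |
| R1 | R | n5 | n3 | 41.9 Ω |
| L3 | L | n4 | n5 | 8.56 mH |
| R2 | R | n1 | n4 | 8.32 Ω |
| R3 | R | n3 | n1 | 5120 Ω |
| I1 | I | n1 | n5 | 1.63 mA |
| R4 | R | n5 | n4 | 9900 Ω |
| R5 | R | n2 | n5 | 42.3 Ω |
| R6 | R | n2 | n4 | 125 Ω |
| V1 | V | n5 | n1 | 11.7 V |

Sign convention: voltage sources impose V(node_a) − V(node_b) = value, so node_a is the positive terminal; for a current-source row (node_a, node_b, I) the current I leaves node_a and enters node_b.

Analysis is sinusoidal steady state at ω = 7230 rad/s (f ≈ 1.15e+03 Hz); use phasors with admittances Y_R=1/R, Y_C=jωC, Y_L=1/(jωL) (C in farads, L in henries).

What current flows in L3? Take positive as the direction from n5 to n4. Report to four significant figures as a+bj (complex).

Element admittances at ω=7230 rad/s:
  Y(L1) = 0.000-0.06463j S between n3,n0
  Y(C1) = 0.000+0.1967j S between n1,n0
  Y(L2) = 0.000-1.305j S between n5,n2
  Y(R1) = 0.02387+0.000j S between n5,n3
  Y(L3) = 0.000-0.01616j S between n4,n5
  Y(R2) = 0.1202+0.000j S between n1,n4
  Y(R3) = 0.0001953+0.000j S between n3,n1
  I1: injects 0.00163 A into n5 (from n1)
  Y(R4) = 0.0001010+0.000j S between n5,n4
  Y(R5) = 0.02364+0.000j S between n2,n5
  Y(R6) = 0.008000+0.000j S between n2,n4
  V1: constraint V(n5)−V(n1) = 11.7
Assemble and solve the 6×6 MNA system:
  V(n1)=0.3340+1.336j  V(n2)=12.04+1.270j  V(n3)=1.016+4.066j  V(n4)=1.245-0.02654j  V(n5)=12.03+1.336j
  i(V1)=-0.3708+0.2290j

0.02202-0.1743j A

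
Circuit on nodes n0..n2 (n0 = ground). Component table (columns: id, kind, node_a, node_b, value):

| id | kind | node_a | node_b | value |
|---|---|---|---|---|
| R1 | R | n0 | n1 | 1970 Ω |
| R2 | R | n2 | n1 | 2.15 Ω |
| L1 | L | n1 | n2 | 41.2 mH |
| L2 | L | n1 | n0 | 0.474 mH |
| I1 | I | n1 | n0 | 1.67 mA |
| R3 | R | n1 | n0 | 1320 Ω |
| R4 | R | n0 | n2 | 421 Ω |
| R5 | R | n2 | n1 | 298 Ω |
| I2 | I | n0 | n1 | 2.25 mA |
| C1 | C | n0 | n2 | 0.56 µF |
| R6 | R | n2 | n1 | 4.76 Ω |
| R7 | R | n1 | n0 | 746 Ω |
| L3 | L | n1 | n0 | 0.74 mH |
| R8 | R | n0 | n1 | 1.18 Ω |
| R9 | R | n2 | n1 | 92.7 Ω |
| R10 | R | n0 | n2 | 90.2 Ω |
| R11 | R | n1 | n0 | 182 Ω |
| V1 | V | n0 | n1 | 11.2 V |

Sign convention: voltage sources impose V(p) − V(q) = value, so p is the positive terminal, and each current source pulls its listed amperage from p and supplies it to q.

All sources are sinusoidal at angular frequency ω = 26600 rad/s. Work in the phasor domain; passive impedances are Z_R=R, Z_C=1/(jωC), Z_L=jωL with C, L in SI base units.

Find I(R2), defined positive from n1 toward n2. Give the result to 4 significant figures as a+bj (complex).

Apply KCL at each of the 2 non-ground nodes and solve the resulting linear system.
Node n1: branches {R1, R2, L1, L2, I1, R3, R5, I2, R6, R7, L3, R8, R9, R11, V1} → V_1 = -11.20+0.000j
Node n2: branches {R2, L1, R4, R5, C1, R6, R9, R10} → V_2 = -10.98+0.2330j
Source currents: i(V1)=-9.734+1.297j

-0.1019-0.1084j A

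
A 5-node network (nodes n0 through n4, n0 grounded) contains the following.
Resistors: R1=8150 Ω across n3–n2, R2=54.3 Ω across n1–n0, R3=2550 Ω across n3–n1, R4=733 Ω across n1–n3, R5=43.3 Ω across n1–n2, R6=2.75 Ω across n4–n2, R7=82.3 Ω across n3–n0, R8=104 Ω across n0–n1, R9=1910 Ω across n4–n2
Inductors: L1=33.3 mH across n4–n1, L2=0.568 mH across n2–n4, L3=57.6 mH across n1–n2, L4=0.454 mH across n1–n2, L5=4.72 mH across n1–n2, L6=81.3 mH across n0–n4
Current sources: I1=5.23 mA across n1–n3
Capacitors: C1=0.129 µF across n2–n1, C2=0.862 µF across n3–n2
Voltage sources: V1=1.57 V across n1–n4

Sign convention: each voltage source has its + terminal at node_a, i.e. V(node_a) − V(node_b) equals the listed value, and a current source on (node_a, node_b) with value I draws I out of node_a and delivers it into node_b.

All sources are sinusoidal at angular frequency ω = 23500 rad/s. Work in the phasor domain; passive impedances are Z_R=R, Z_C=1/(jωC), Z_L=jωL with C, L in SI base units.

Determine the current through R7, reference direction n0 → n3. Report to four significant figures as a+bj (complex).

0.007062+0.008210j A

Apply KCL at each of the 4 non-ground nodes and solve the resulting linear system.
Node n1: branches {R2, L1, I1, R3, R4, R5, C1, R8, L3, L4, L5, V1} → V_1 = 0.2469+0.2682j
Node n2: branches {R1, R5, R6, C1, L2, L3, L4, R9, L5, C2} → V_2 = -1.072-8.165e-05j
Node n3: branches {R1, I1, R3, R4, R7, C2} → V_3 = -0.5812-0.6757j
Node n4: branches {L1, R6, L2, R9, L6, V1} → V_4 = -1.323+0.2682j
Source currents: i(V1)=-0.07103+0.1192j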